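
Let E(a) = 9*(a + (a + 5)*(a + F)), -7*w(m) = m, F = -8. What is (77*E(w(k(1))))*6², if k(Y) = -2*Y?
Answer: -7070976/7 ≈ -1.0101e+6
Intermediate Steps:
w(m) = -m/7
E(a) = 9*a + 9*(-8 + a)*(5 + a) (E(a) = 9*(a + (a + 5)*(a - 8)) = 9*(a + (5 + a)*(-8 + a)) = 9*(a + (-8 + a)*(5 + a)) = 9*a + 9*(-8 + a)*(5 + a))
(77*E(w(k(1))))*6² = (77*(-360 - (-18)*(-2*1)/7 + 9*(-(-2)/7)²))*6² = (77*(-360 - (-18)*(-2)/7 + 9*(-⅐*(-2))²))*36 = (77*(-360 - 18*2/7 + 9*(2/7)²))*36 = (77*(-360 - 36/7 + 9*(4/49)))*36 = (77*(-360 - 36/7 + 36/49))*36 = (77*(-17856/49))*36 = -196416/7*36 = -7070976/7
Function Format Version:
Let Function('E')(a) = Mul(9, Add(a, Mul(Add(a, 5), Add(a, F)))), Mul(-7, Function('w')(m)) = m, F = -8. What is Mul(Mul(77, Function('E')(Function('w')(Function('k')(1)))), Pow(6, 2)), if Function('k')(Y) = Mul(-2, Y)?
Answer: Rational(-7070976, 7) ≈ -1.0101e+6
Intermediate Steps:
Function('w')(m) = Mul(Rational(-1, 7), m)
Function('E')(a) = Add(Mul(9, a), Mul(9, Add(-8, a), Add(5, a))) (Function('E')(a) = Mul(9, Add(a, Mul(Add(a, 5), Add(a, -8)))) = Mul(9, Add(a, Mul(Add(5, a), Add(-8, a)))) = Mul(9, Add(a, Mul(Add(-8, a), Add(5, a)))) = Add(Mul(9, a), Mul(9, Add(-8, a), Add(5, a))))
Mul(Mul(77, Function('E')(Function('w')(Function('k')(1)))), Pow(6, 2)) = Mul(Mul(77, Add(-360, Mul(-18, Mul(Rational(-1, 7), Mul(-2, 1))), Mul(9, Pow(Mul(Rational(-1, 7), Mul(-2, 1)), 2)))), Pow(6, 2)) = Mul(Mul(77, Add(-360, Mul(-18, Mul(Rational(-1, 7), -2)), Mul(9, Pow(Mul(Rational(-1, 7), -2), 2)))), 36) = Mul(Mul(77, Add(-360, Mul(-18, Rational(2, 7)), Mul(9, Pow(Rational(2, 7), 2)))), 36) = Mul(Mul(77, Add(-360, Rational(-36, 7), Mul(9, Rational(4, 49)))), 36) = Mul(Mul(77, Add(-360, Rational(-36, 7), Rational(36, 49))), 36) = Mul(Mul(77, Rational(-17856, 49)), 36) = Mul(Rational(-196416, 7), 36) = Rational(-7070976, 7)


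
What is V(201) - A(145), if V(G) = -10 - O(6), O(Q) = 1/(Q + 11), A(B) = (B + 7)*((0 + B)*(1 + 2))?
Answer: -1124211/17 ≈ -66130.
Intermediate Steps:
A(B) = 3*B*(7 + B) (A(B) = (7 + B)*(B*3) = (7 + B)*(3*B) = 3*B*(7 + B))
O(Q) = 1/(11 + Q)
V(G) = -171/17 (V(G) = -10 - 1/(11 + 6) = -10 - 1/17 = -171/17)
V(201) - A(145) = -171/17 - 3*145*(7 + 145) = -171/17 - 3*145*152 = -171/17 - 1*66120 = -171/17 - 66120 = -1124211/17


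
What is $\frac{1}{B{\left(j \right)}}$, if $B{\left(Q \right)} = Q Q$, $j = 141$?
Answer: $\frac{1}{19881} \approx 5.0299 \cdot 10^{-5}$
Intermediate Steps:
$B{\left(Q \right)} = Q^{2}$
$\frac{1}{B{\left(j \right)}} = \frac{1}{141^{2}} = \frac{1}{19881}$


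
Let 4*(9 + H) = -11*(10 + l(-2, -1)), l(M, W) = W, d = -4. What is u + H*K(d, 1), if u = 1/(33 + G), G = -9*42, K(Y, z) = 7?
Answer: -326029/1380 ≈ -236.25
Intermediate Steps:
G = -378
H = -135/4 (H = -9 + (-11*(10 - 1))/4 = -9 + (-11*9)/4 = -9 + (¼)*(-99) = -9 - 99/4 = -135/4 ≈ -33.750)
u = -1/345 (u = 1/(33 - 378) = 1/(-345) = -1/345 ≈ -0.0028986)
u + H*K(d, 1) = -1/345 - 135/4*7 = -1/345 - 945/4 = -326029/1380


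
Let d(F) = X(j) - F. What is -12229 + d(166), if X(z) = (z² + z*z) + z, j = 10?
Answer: -12185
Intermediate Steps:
X(z) = z + 2*z² (X(z) = (z² + z²) + z = 2*z² + z = z + 2*z²)
d(F) = 210 - F (d(F) = 10*(1 + 2*10) - F = 10*(1 + 20) - F = 10*21 - F = 210 - F)
-12229 + d(166) = -12229 + (210 - 1*166) = -12229 + (210 - 166) = -12229 + 44 = -12185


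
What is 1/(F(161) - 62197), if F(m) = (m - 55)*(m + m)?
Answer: -1/28065 ≈ -3.5632e-5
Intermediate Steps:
F(m) = 2*m*(-55 + m) (F(m) = (-55 + m)*(2*m) = 2*m*(-55 + m))
1/(F(161) - 62197) = 1/(2*161*(-55 + 161) - 62197) = 1/(2*161*106 - 62197) = 1/(34132 - 62197) = 1/(-28065) = -1/28065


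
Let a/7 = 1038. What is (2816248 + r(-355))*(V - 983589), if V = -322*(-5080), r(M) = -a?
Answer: 1831936599922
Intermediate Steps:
a = 7266 (a = 7*1038 = 7266)
r(M) = -7266 (r(M) = -1*7266 = -7266)
V = 1635760
(2816248 + r(-355))*(V - 983589) = (2816248 - 7266)*(1635760 - 983589) = 2808982*652171 = 1831936599922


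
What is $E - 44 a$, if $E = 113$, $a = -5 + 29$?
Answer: $-943$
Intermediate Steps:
$a = 24$
$E - 44 a = 113 - 1056 = -943$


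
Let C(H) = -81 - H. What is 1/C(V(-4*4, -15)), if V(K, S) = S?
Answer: -1/66 ≈ -0.015152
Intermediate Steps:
1/C(V(-4*4, -15)) = 1/(-81 - 1*(-15)) = 1/(-81 + 15) = 1/(-66) = -1/66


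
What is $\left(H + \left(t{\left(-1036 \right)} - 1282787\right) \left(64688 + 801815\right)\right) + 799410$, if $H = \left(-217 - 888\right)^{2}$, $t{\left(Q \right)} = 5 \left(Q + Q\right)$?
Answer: $-1120513734506$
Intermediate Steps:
$t{\left(Q \right)} = 10 Q$ ($t{\left(Q \right)} = 5 \cdot 2 Q = 10 Q$)
$H = 1221025$ ($H = \left(-217 - 888\right)^{2} = \left(-1105\right)^{2} = 1221025$)
$\left(H + \left(t{\left(-1036 \right)} - 1282787\right) \left(64688 + 801815\right)\right) + 799410 = \left(1221025 + \left(10 \left(-1036\right) - 1282787\right) \left(64688 + 801815\right)\right) + 799410 = \left(1221025 + \left(-10360 - 1282787\right) 866503\right) + 799410 = \left(1221025 - 1120515754941\right) + 799410 = -1120514533916 + 799410 = -1120513734506$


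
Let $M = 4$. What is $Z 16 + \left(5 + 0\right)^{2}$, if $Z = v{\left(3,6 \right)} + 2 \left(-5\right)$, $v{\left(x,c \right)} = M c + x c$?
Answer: $537$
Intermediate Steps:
$v{\left(x,c \right)} = 4 c + c x$ ($v{\left(x,c \right)} = 4 c + x c = 4 c + c x$)
$Z = 32$ ($Z = 6 \left(4 + 3\right) + 2 \left(-5\right) = 6 \cdot 7 - 10 = 42 - 10 = 32$)
$Z 16 + \left(5 + 0\right)^{2} = 32 \cdot 16 + \left(5 + 0\right)^{2} = 512 + 5^{2} = 512 + 25 = 537$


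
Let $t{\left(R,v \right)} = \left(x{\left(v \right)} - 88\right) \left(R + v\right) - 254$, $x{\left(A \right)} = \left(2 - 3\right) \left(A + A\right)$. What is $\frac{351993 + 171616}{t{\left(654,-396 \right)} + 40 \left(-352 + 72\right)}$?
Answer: $\frac{523609}{170178} \approx 3.0768$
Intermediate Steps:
$x{\left(A \right)} = - 2 A$
$t{\left(R,v \right)} = -254 + \left(-88 - 2 v\right) \left(R + v\right)$ ($t{\left(R,v \right)} = \left(- 2 v - 88\right) \left(R + v\right) - 254 = \left(-88 - 2 v\right) \left(R + v\right) - 254 = -254 + \left(-88 - 2 v\right) \left(R + v\right)$)
$\frac{351993 + 171616}{t{\left(654,-396 \right)} + 40 \left(-352 + 72\right)} = \frac{351993 + 171616}{\left(-254 - 57552 - -34848 - 2 \left(-396\right)^{2} - 1308 \left(-396\right)\right) + 40 \left(-352 + 72\right)} = \frac{523609}{\left(-254 - 57552 + 34848 - 313632 + 517968\right) + 40 \left(-280\right)} = \frac{523609}{\left(-254 - 57552 + 34848 - 313632 + 517968\right) - 11200} = \frac{523609}{181378 - 11200} = \frac{523609}{170178}$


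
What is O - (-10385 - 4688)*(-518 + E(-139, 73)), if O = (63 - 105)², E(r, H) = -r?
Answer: -5710903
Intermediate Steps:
O = 1764 (O = (-42)² = 1764)
O - (-10385 - 4688)*(-518 + E(-139, 73)) = 1764 - (-10385 - 4688)*(-518 - 1*(-139)) = 1764 - (-15073)*(-518 + 139) = 1764 - (-15073)*(-379) = 1764 - 1*5712667 = 1764 - 5712667 = -5710903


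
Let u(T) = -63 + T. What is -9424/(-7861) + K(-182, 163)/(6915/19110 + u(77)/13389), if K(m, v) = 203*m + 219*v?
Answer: -167419678633994/48660887065 ≈ -3440.5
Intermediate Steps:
-9424/(-7861) + K(-182, 163)/(6915/19110 + u(77)/13389) = -9424/(-7861) + (203*(-182) + 219*163)/(6915/19110 + (-63 + 77)/13389) = -9424*(-1/7861) + (-36946 + 35697)/(6915*(1/19110) + 14*(1/13389)) = 9424/7861 - 1249/(461/1274 + 14/13389) = 9424/7861 - 1249/6190165/17057586 = 9424/7861 - 1249*17057586/6190165 = 9424/7861 - 21304924914/6190165 = -167419678633994/48660887065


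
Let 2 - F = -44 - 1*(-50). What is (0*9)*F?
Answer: 0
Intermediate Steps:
F = -4 (F = 2 - (-44 - 1*(-50)) = 2 - (-44 + 50) = 2 - 1*6 = 2 - 6 = -4)
(0*9)*F = (0*9)*(-4) = 0*(-4) = 0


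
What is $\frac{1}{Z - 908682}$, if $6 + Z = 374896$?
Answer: $- \frac{1}{533792} \approx -1.8734 \cdot 10^{-6}$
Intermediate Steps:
$Z = 374890$ ($Z = -6 + 374896 = 374890$)
$\frac{1}{Z - 908682} = \frac{1}{374890 - 908682} = \frac{1}{-533792} = - \frac{1}{533792}$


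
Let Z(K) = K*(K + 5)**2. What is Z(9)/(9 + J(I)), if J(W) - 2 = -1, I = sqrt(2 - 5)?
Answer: 882/5 ≈ 176.40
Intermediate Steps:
I = I*sqrt(3) (I = sqrt(-3) = I*sqrt(3) ≈ 1.732*I)
J(W) = 1 (J(W) = 2 - 1 = 1)
Z(K) = K*(5 + K)**2
Z(9)/(9 + J(I)) = (9*(5 + 9)**2)/(9 + 1) = (9*14**2)/10 = (9*196)*(1/10) = 1764*(1/10) = 882/5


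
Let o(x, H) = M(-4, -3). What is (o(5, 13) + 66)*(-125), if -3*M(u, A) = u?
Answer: -25250/3 ≈ -8416.7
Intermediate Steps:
M(u, A) = -u/3
o(x, H) = 4/3 (o(x, H) = -⅓*(-4) = 4/3)
(o(5, 13) + 66)*(-125) = (4/3 + 66)*(-125) = (202/3)*(-125) = -25250/3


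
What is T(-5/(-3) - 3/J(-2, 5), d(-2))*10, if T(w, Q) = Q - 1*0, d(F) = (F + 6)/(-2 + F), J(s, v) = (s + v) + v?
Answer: -10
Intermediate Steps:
J(s, v) = s + 2*v
d(F) = (6 + F)/(-2 + F)
T(w, Q) = Q (T(w, Q) = Q + 0 = Q)
T(-5/(-3) - 3/J(-2, 5), d(-2))*10 = ((6 - 2)/(-2 - 2))*10 = (4/(-4))*10 = -¼*4*10 = -1*10 = -10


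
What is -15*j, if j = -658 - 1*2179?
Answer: 42555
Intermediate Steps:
j = -2837 (j = -658 - 2179 = -2837)
-15*j = -15*(-2837) = 42555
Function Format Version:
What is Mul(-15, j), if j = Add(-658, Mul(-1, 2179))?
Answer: 42555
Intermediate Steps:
j = -2837 (j = Add(-658, -2179) = -2837)
Mul(-15, j) = Mul(-15, -2837) = 42555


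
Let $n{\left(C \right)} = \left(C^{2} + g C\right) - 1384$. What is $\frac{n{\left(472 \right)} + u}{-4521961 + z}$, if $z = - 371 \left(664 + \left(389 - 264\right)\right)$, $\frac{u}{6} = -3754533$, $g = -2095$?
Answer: $\frac{11647319}{2407340} \approx 4.8382$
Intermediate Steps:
$u = -22527198$ ($u = 6 \left(-3754533\right) = -22527198$)
$z = -292719$ ($z = - 371 \left(664 + 125\right) = \left(-371\right) 789 = -292719$)
$n{\left(C \right)} = -1384 + C^{2} - 2095 C$ ($n{\left(C \right)} = \left(C^{2} - 2095 C\right) - 1384 = -1384 + C^{2} - 2095 C$)
$\frac{n{\left(472 \right)} + u}{-4521961 + z} = \frac{\left(-1384 + 472^{2} - 988840\right) - 22527198}{-4521961 - 292719} = \frac{\left(-1384 + 222784 - 988840\right) - 22527198}{-4814680} = \left(-767440 - 22527198\right) \left(- \frac{1}{4814680}\right) = \left(-23294638\right) \left(- \frac{1}{4814680}\right) = \frac{11647319}{2407340}$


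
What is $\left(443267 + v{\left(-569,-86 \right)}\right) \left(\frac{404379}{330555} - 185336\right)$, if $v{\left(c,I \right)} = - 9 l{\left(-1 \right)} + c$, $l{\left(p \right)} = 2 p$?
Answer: $- \frac{9040753182668772}{110185} \approx -8.2051 \cdot 10^{10}$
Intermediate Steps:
$v{\left(c,I \right)} = 18 + c$ ($v{\left(c,I \right)} = - 9 \cdot 2 \left(-1\right) + c = \left(-9\right) \left(-2\right) + c = 18 + c$)
$\left(443267 + v{\left(-569,-86 \right)}\right) \left(\frac{404379}{330555} - 185336\right) = \left(443267 + \left(18 - 569\right)\right) \left(\frac{404379}{330555} - 185336\right) = \left(443267 - 551\right) \left(404379 \cdot \frac{1}{330555} - 185336\right) = 442716 \left(\frac{134793}{110185} - 185336\right) = 442716 \left(- \frac{20421112367}{110185}\right) = - \frac{9040753182668772}{110185}$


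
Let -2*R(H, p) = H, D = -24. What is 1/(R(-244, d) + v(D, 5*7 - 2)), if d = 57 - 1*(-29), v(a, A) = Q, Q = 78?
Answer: 1/200 ≈ 0.0050000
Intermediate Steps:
v(a, A) = 78
d = 86 (d = 57 + 29 = 86)
R(H, p) = -H/2
1/(R(-244, d) + v(D, 5*7 - 2)) = 1/(-1/2*(-244) + 78) = 1/(122 + 78) = 1/200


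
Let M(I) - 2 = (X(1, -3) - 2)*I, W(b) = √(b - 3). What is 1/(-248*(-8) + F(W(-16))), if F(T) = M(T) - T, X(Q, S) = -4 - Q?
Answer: 993/1972706 + 2*I*√19/986353 ≈ 0.00050337 + 8.8384e-6*I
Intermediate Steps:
W(b) = √(-3 + b)
M(I) = 2 - 7*I (M(I) = 2 + ((-4 - 1*1) - 2)*I = 2 + ((-4 - 1) - 2)*I = 2 + (-5 - 2)*I = 2 - 7*I)
F(T) = 2 - 8*T (F(T) = (2 - 7*T) - T = 2 - 8*T)
1/(-248*(-8) + F(W(-16))) = 1/(-248*(-8) + (2 - 8*√(-3 - 16))) = 1/(1984 + (2 - 8*I*√19)) = 1/(1986 - 8*I*√19)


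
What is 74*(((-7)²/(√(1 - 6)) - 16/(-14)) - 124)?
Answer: -63640/7 - 3626*I*√5/5 ≈ -9091.4 - 1621.6*I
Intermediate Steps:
74*(((-7)²/(√(1 - 6)) - 16/(-14)) - 124) = 74*((49/(√(-5)) - 16*(-1/14)) - 124) = 74*((49/((I*√5)) + 8/7) - 124) = 74*((49*(-I*√5/5) + 8/7) - 124) = 74*((-49*I*√5/5 + 8/7) - 124) = 74*((8/7 - 49*I*√5/5) - 124) = 74*(-860/7 - 49*I*√5/5) = -63640/7 - 3626*I*√5/5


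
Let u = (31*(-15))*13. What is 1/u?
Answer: -1/6045 ≈ -0.00016543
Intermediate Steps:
u = -6045 (u = -465*13 = -6045)
1/u = 1/(-6045) = -1/6045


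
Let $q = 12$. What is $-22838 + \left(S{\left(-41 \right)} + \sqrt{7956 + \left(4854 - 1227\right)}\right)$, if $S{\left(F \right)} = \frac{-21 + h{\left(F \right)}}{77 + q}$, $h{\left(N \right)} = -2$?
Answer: $- \frac{2032605}{89} + 9 \sqrt{143} \approx -22731.0$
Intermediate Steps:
$S{\left(F \right)} = - \frac{23}{89}$ ($S{\left(F \right)} = \frac{-21 - 2}{77 + 12} = - \frac{23}{89}$)
$-22838 + \left(S{\left(-41 \right)} + \sqrt{7956 + \left(4854 - 1227\right)}\right) = -22838 - \left(\frac{23}{89} - \sqrt{7956 + \left(4854 - 1227\right)}\right) = -22838 - \left(\frac{23}{89} - \sqrt{7956 + 3627}\right) = -22838 - \left(\frac{23}{89} - \sqrt{11583}\right) = -22838 - \left(\frac{23}{89} - 9 \sqrt{143}\right) = - \frac{2032605}{89} + 9 \sqrt{143}$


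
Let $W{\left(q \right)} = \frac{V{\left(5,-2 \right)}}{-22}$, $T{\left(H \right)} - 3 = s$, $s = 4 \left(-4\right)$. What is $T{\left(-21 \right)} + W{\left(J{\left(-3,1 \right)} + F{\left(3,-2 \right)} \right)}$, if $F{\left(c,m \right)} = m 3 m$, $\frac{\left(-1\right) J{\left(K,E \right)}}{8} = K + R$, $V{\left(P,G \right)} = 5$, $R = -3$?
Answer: $- \frac{291}{22} \approx -13.227$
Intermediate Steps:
$s = -16$
$J{\left(K,E \right)} = 24 - 8 K$ ($J{\left(K,E \right)} = - 8 \left(K - 3\right) = - 8 \left(-3 + K\right) = 24 - 8 K$)
$F{\left(c,m \right)} = 3 m^{2}$ ($F{\left(c,m \right)} = 3 m m = 3 m^{2}$)
$T{\left(H \right)} = -13$ ($T{\left(H \right)} = 3 - 16 = -13$)
$W{\left(q \right)} = - \frac{5}{22}$ ($W{\left(q \right)} = \frac{5}{-22} = 5 \left(- \frac{1}{22}\right) = - \frac{5}{22}$)
$T{\left(-21 \right)} + W{\left(J{\left(-3,1 \right)} + F{\left(3,-2 \right)} \right)} = -13 - \frac{5}{22} = - \frac{291}{22}$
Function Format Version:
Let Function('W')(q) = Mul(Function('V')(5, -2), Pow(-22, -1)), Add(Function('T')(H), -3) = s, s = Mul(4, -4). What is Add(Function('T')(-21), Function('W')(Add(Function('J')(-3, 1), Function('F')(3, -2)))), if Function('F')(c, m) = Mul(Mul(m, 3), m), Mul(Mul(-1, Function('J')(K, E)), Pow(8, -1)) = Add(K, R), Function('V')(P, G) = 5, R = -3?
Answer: Rational(-291, 22) ≈ -13.227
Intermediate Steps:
s = -16
Function('J')(K, E) = Add(24, Mul(-8, K)) (Function('J')(K, E) = Mul(-8, Add(K, -3)) = Mul(-8, Add(-3, K)) = Add(24, Mul(-8, K)))
Function('F')(c, m) = Mul(3, Pow(m, 2)) (Function('F')(c, m) = Mul(Mul(3, m), m) = Mul(3, Pow(m, 2)))
Function('T')(H) = -13 (Function('T')(H) = Add(3, -16) = -13)
Function('W')(q) = Rational(-5, 22) (Function('W')(q) = Mul(5, Pow(-22, -1)) = Mul(5, Rational(-1, 22)) = Rational(-5, 22))
Add(Function('T')(-21), Function('W')(Add(Function('J')(-3, 1), Function('F')(3, -2)))) = Add(-13, Rational(-5, 22)) = Rational(-291, 22)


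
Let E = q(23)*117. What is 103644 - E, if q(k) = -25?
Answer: 106569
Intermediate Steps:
E = -2925 (E = -25*117 = -2925)
103644 - E = 103644 - 1*(-2925) = 103644 + 2925 = 106569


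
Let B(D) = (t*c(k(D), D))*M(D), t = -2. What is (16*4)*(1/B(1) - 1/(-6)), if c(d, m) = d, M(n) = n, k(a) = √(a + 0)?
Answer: -64/3 ≈ -21.333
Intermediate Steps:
k(a) = √a
B(D) = -2*D^(3/2) (B(D) = (-2*√D)*D = -2*D^(3/2))
(16*4)*(1/B(1) - 1/(-6)) = (16*4)*(1/(-2*1^(3/2)) - 1/(-6)) = 64*(1/(-2*1) - 1*(-⅙)) = 64*(1/(-2) + ⅙) = 64*(1*(-½) + ⅙) = 64*(-½ + ⅙) = 64*(-⅓) = -64/3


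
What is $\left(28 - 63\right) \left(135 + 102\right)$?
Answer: $-8295$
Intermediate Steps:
$\left(28 - 63\right) \left(135 + 102\right) = \left(-35\right) 237 = -8295$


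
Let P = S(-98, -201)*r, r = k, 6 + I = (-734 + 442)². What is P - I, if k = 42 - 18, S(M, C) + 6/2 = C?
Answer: -90154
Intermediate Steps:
S(M, C) = -3 + C
k = 24
I = 85258 (I = -6 + (-734 + 442)² = -6 + (-292)² = -6 + 85264 = 85258)
r = 24
P = -4896 (P = (-3 - 201)*24 = -204*24 = -4896)
P - I = -4896 - 1*85258 = -4896 - 85258 = -90154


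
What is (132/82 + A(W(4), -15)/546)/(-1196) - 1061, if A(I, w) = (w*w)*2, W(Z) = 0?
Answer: -4734483917/4462276 ≈ -1061.0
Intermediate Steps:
A(I, w) = 2*w² (A(I, w) = w²*2 = 2*w²)
(132/82 + A(W(4), -15)/546)/(-1196) - 1061 = (132/82 + (2*(-15)²)/546)/(-1196) - 1061 = (132*(1/82) + (2*225)*(1/546))*(-1/1196) - 1061 = (66/41 + 450*(1/546))*(-1/1196) - 1061 = (66/41 + 75/91)*(-1/1196) - 1061 = (9081/3731)*(-1/1196) - 1061 = -9081/4462276 - 1061 = -4734483917/4462276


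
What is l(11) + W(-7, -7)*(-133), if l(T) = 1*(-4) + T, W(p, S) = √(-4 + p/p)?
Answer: 7 - 133*I*√3 ≈ 7.0 - 230.36*I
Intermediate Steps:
W(p, S) = I*√3 (W(p, S) = √(-4 + 1) = √(-3) = I*√3)
l(T) = -4 + T
l(11) + W(-7, -7)*(-133) = (-4 + 11) + (I*√3)*(-133) = 7 - 133*I*√3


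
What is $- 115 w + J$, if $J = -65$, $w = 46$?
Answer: $-5355$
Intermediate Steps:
$- 115 w + J = \left(-115\right) 46 - 65 = -5290 - 65 = -5355$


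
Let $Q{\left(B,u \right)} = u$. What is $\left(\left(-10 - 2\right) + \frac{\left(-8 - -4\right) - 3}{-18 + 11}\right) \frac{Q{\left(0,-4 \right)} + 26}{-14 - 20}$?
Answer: $\frac{121}{17} \approx 7.1176$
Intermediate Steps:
$\left(\left(-10 - 2\right) + \frac{\left(-8 - -4\right) - 3}{-18 + 11}\right) \frac{Q{\left(0,-4 \right)} + 26}{-14 - 20} = \left(\left(-10 - 2\right) + \frac{\left(-8 - -4\right) - 3}{-18 + 11}\right) \frac{-4 + 26}{-14 - 20} = \left(-12 + \frac{\left(-8 + 4\right) - 3}{-7}\right) \frac{22}{-34} = \left(-12 + \left(-4 - 3\right) \left(- \frac{1}{7}\right)\right) 22 \left(- \frac{1}{34}\right) = \left(-12 - -1\right) \left(- \frac{11}{17}\right) = \left(-12 + 1\right) \left(- \frac{11}{17}\right) = \left(-11\right) \left(- \frac{11}{17}\right) = \frac{121}{17}$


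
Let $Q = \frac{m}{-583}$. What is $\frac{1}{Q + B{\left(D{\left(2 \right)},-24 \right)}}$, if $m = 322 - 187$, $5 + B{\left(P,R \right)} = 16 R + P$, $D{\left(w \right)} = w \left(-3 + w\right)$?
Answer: $- \frac{583}{228088} \approx -0.002556$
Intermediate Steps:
$B{\left(P,R \right)} = -5 + P + 16 R$ ($B{\left(P,R \right)} = -5 + \left(16 R + P\right) = -5 + \left(P + 16 R\right) = -5 + P + 16 R$)
$m = 135$
$Q = - \frac{135}{583}$ ($Q = \frac{135}{-583} = 135 \left(- \frac{1}{583}\right) = - \frac{135}{583} \approx -0.23156$)
$\frac{1}{Q + B{\left(D{\left(2 \right)},-24 \right)}} = \frac{1}{- \frac{135}{583} + \left(-5 + 2 \left(-3 + 2\right) + 16 \left(-24\right)\right)} = \frac{1}{- \frac{135}{583} - 391} = \frac{1}{- \frac{228088}{583}} = - \frac{583}{228088}$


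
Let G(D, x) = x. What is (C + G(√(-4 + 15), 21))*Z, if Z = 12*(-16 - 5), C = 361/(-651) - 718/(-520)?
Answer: -11082927/2015 ≈ -5500.2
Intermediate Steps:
C = 139849/169260 (C = 361*(-1/651) - 718*(-1/520) = -361/651 + 359/260 = 139849/169260 ≈ 0.82624)
Z = -252 (Z = 12*(-21) = -252)
(C + G(√(-4 + 15), 21))*Z = (139849/169260 + 21)*(-252) = (3694309/169260)*(-252) = -11082927/2015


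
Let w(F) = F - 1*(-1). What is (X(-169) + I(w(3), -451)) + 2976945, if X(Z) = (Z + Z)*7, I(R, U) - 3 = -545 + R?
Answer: 2974041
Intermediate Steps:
w(F) = 1 + F (w(F) = F + 1 = 1 + F)
I(R, U) = -542 + R (I(R, U) = 3 + (-545 + R) = -542 + R)
X(Z) = 14*Z (X(Z) = (2*Z)*7 = 14*Z)
(X(-169) + I(w(3), -451)) + 2976945 = (14*(-169) + (-542 + (1 + 3))) + 2976945 = (-2366 + (-542 + 4)) + 2976945 = (-2366 - 538) + 2976945 = -2904 + 2976945 = 2974041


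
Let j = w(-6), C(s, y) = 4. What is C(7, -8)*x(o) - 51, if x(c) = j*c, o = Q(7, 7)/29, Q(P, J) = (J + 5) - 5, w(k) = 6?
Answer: -1311/29 ≈ -45.207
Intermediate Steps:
j = 6
Q(P, J) = J (Q(P, J) = (5 + J) - 5 = J)
o = 7/29 ≈ 0.24138
x(c) = 6*c
C(7, -8)*x(o) - 51 = 4*(6*(7/29)) - 51 = 4*(42/29) - 51 = 168/29 - 51 = -1311/29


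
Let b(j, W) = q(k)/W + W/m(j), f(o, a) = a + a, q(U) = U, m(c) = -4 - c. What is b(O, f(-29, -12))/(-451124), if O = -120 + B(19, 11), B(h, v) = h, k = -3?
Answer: 95/350072224 ≈ 2.7137e-7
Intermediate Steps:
f(o, a) = 2*a
O = -101 (O = -120 + 19 = -101)
b(j, W) = -3/W + W/(-4 - j)
b(O, f(-29, -12))/(-451124) = ((-12 - (2*(-12))² - 3*(-101))/(((2*(-12)))*(4 - 101)))/(-451124) = ((-12 - 1*(-24)² + 303)/(-24*(-97)))*(-1/451124) = -1/24*(-1/97)*(-12 - 1*576 + 303)*(-1/451124) = -1/24*(-1/97)*(-12 - 576 + 303)*(-1/451124) = -1/24*(-1/97)*(-285)*(-1/451124) = -95/776*(-1/451124) = 95/350072224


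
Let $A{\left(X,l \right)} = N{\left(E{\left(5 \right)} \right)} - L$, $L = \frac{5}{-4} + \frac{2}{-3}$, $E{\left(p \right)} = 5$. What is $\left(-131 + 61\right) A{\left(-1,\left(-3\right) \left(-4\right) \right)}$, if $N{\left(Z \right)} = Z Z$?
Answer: $- \frac{11305}{6} \approx -1884.2$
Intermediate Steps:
$N{\left(Z \right)} = Z^{2}$
$L = - \frac{23}{12}$ ($L = 5 \left(- \frac{1}{4}\right) + 2 \left(- \frac{1}{3}\right) = - \frac{5}{4} - \frac{2}{3} = - \frac{23}{12} \approx -1.9167$)
$A{\left(X,l \right)} = \frac{323}{12}$ ($A{\left(X,l \right)} = 5^{2} - - \frac{23}{12} = 25 + \frac{23}{12} = \frac{323}{12}$)
$\left(-131 + 61\right) A{\left(-1,\left(-3\right) \left(-4\right) \right)} = \left(-131 + 61\right) \frac{323}{12} = \left(-70\right) \frac{323}{12} = - \frac{11305}{6}$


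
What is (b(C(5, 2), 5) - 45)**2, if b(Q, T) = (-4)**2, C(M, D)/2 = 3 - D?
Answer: 841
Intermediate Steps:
C(M, D) = 6 - 2*D (C(M, D) = 2*(3 - D) = 6 - 2*D)
b(Q, T) = 16
(b(C(5, 2), 5) - 45)**2 = (16 - 45)**2 = (-29)**2 = 841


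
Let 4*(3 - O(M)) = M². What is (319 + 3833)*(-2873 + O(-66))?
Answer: -16437768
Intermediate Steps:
O(M) = 3 - M²/4
(319 + 3833)*(-2873 + O(-66)) = (319 + 3833)*(-2873 + (3 - ¼*(-66)²)) = 4152*(-2873 + (3 - ¼*4356)) = 4152*(-2873 + (3 - 1089)) = 4152*(-2873 - 1086) = 4152*(-3959) = -16437768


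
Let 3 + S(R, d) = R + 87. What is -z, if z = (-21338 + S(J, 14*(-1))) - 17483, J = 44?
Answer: 38693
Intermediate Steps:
S(R, d) = 84 + R (S(R, d) = -3 + (R + 87) = -3 + (87 + R) = 84 + R)
z = -38693 (z = (-21338 + (84 + 44)) - 17483 = (-21338 + 128) - 17483 = -21210 - 17483 = -38693)
-z = -1*(-38693) = 38693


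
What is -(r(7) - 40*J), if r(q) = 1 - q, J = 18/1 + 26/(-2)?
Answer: 206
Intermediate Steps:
J = 5 (J = 18*1 + 26*(-1/2) = 18 - 13 = 5)
-(r(7) - 40*J) = -((1 - 1*7) - 40*5) = -((1 - 7) - 200) = -(-6 - 200) = -1*(-206) = 206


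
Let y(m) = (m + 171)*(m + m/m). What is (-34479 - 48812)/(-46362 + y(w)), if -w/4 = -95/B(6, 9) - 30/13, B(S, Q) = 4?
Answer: 14076179/2940474 ≈ 4.7870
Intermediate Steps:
w = 1355/13 (w = -4*(-95/4 - 30/13) = -4*(-1355/52) = 1355/13 ≈ 104.23)
y(m) = (1 + m)*(171 + m) (y(m) = (171 + m)*(m + 1) = (171 + m)*(1 + m) = (1 + m)*(171 + m))
(-34479 - 48812)/(-46362 + y(w)) = (-34479 - 48812)/(-46362 + (171 + (1355/13)² + 172*(1355/13))) = -83291/(-46362 + (171 + 1836025/169 + 233060/13)) = -83291/(-46362 + 4894704/169) = -83291/(-2940474/169) = -83291*(-169/2940474) = 14076179/2940474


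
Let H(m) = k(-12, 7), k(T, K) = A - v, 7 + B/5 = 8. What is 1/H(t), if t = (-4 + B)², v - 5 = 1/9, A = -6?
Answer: -9/100 ≈ -0.090000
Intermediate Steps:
v = 46/9 (v = 5 + 1/9 = 5 + 1*(⅑) = 5 + ⅑ = 46/9 ≈ 5.1111)
B = 5 (B = -35 + 5*8 = -35 + 40 = 5)
k(T, K) = -100/9 (k(T, K) = -6 - 1*46/9 = -6 - 46/9 = -100/9)
t = 1 (t = (-4 + 5)² = 1² = 1)
H(m) = -100/9
1/H(t) = 1/(-100/9) = -9/100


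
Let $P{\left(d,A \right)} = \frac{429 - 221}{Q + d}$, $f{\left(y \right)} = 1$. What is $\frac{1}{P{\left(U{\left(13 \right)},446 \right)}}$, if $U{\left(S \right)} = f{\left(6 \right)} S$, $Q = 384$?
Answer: $\frac{397}{208} \approx 1.9087$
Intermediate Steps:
$U{\left(S \right)} = S$ ($U{\left(S \right)} = 1 S = S$)
$P{\left(d,A \right)} = \frac{208}{384 + d}$ ($P{\left(d,A \right)} = \frac{429 - 221}{384 + d} = \frac{208}{384 + d}$)
$\frac{1}{P{\left(U{\left(13 \right)},446 \right)}} = \frac{1}{208 \frac{1}{384 + 13}} = \frac{1}{208 \cdot \frac{1}{397}} = \frac{1}{\frac{208}{397}} = \frac{397}{208}$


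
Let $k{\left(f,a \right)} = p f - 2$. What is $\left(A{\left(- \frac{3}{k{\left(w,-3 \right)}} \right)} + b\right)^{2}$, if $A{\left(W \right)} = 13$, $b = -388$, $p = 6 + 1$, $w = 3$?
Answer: $140625$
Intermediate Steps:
$p = 7$
$k{\left(f,a \right)} = -2 + 7 f$ ($k{\left(f,a \right)} = 7 f - 2 = -2 + 7 f$)
$\left(A{\left(- \frac{3}{k{\left(w,-3 \right)}} \right)} + b\right)^{2} = \left(13 - 388\right)^{2} = \left(-375\right)^{2} = 140625$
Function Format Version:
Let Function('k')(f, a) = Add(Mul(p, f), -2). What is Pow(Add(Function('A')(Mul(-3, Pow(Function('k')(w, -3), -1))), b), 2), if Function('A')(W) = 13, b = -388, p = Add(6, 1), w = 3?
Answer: 140625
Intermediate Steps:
p = 7
Function('k')(f, a) = Add(-2, Mul(7, f)) (Function('k')(f, a) = Add(Mul(7, f), -2) = Add(-2, Mul(7, f)))
Pow(Add(Function('A')(Mul(-3, Pow(Function('k')(w, -3), -1))), b), 2) = Pow(Add(13, -388), 2) = Pow(-375, 2) = 140625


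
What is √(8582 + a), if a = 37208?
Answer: √45790 ≈ 213.99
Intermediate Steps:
√(8582 + a) = √(8582 + 37208) = √45790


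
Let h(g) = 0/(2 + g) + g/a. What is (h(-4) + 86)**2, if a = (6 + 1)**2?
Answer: 17724100/2401 ≈ 7382.0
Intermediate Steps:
a = 49 (a = 7**2 = 49)
h(g) = g/49 (h(g) = 0/(2 + g) + g/49 = 0 + g*(1/49) = 0 + g/49 = g/49)
(h(-4) + 86)**2 = ((1/49)*(-4) + 86)**2 = (-4/49 + 86)**2 = (4210/49)**2 = 17724100/2401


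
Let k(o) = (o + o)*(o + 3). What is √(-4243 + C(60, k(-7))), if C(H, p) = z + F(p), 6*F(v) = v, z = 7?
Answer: 2*I*√9510/3 ≈ 65.013*I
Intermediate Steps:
F(v) = v/6
k(o) = 2*o*(3 + o) (k(o) = (2*o)*(3 + o) = 2*o*(3 + o))
C(H, p) = 7 + p/6
√(-4243 + C(60, k(-7))) = √(-4243 + (7 + (2*(-7)*(3 - 7))/6)) = √(-4243 + (7 + (2*(-7)*(-4))/6)) = √(-4243 + (7 + (⅙)*56)) = √(-4243 + (7 + 28/3)) = √(-4243 + 49/3) = √(-12680/3) = 2*I*√9510/3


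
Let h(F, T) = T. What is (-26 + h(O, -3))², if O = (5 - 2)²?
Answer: 841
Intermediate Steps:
O = 9 (O = 3² = 9)
(-26 + h(O, -3))² = (-26 - 3)² = (-29)² = 841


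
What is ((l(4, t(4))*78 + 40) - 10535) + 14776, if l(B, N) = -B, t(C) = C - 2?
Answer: 3969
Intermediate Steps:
t(C) = -2 + C
((l(4, t(4))*78 + 40) - 10535) + 14776 = ((-1*4*78 + 40) - 10535) + 14776 = ((-4*78 + 40) - 10535) + 14776 = ((-312 + 40) - 10535) + 14776 = (-272 - 10535) + 14776 = -10807 + 14776 = 3969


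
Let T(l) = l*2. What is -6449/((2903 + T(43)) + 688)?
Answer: -6449/3677 ≈ -1.7539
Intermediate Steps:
T(l) = 2*l
-6449/((2903 + T(43)) + 688) = -6449/((2903 + 2*43) + 688) = -6449/((2903 + 86) + 688) = -6449/(2989 + 688) = -6449/3677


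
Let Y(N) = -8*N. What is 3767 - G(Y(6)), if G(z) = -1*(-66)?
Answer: 3701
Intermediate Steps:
G(z) = 66
3767 - G(Y(6)) = 3767 - 1*66 = 3767 - 66 = 3701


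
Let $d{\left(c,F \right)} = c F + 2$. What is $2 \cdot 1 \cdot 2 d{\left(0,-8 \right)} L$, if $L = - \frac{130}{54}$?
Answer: $- \frac{520}{27} \approx -19.259$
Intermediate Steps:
$d{\left(c,F \right)} = 2 + F c$ ($d{\left(c,F \right)} = F c + 2 = 2 + F c$)
$L = - \frac{65}{27}$ ($L = \left(-130\right) \frac{1}{54} = - \frac{65}{27} \approx -2.4074$)
$2 \cdot 1 \cdot 2 d{\left(0,-8 \right)} L = 2 \cdot 1 \cdot 2 \left(2 - 0\right) \left(- \frac{65}{27}\right) = 2 \cdot 2 \left(2 + 0\right) \left(- \frac{65}{27}\right) = 4 \cdot 2 \left(- \frac{65}{27}\right) = 8 \left(- \frac{65}{27}\right) = - \frac{520}{27}$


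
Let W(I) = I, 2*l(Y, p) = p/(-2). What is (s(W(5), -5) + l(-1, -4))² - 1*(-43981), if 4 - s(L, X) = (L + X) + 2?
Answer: 43990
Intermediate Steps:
l(Y, p) = -p/4 (l(Y, p) = (p/(-2))/2 = (p*(-½))/2 = (-p/2)/2 = -p/4)
s(L, X) = 2 - L - X (s(L, X) = 4 - ((L + X) + 2) = 4 - (2 + L + X) = 4 + (-2 - L - X) = 2 - L - X)
(s(W(5), -5) + l(-1, -4))² - 1*(-43981) = ((2 - 1*5 - 1*(-5)) - ¼*(-4))² - 1*(-43981) = ((2 - 5 + 5) + 1)² + 43981 = (2 + 1)² + 43981 = 3² + 43981 = 9 + 43981 = 43990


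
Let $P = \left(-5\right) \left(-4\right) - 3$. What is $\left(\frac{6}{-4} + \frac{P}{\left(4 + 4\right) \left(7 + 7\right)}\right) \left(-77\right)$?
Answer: $\frac{1661}{16} \approx 103.81$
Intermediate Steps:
$P = 17$ ($P = 20 - 3 = 17$)
$\left(\frac{6}{-4} + \frac{P}{\left(4 + 4\right) \left(7 + 7\right)}\right) \left(-77\right) = \left(\frac{6}{-4} + \frac{17}{\left(4 + 4\right) \left(7 + 7\right)}\right) \left(-77\right) = \left(6 \left(- \frac{1}{4}\right) + \frac{17}{8 \cdot 14}\right) \left(-77\right) = \left(- \frac{3}{2} + \frac{17}{112}\right) \left(-77\right) = \left(- \frac{151}{112}\right) \left(-77\right) = \frac{1661}{16}$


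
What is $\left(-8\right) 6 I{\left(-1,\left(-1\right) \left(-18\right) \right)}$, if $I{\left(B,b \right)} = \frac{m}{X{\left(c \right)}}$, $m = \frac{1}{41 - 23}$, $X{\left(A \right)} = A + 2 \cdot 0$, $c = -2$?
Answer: $\frac{4}{3} \approx 1.3333$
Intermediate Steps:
$X{\left(A \right)} = A$ ($X{\left(A \right)} = A + 0 = A$)
$m = \frac{1}{18} \approx 0.055556$
$I{\left(B,b \right)} = - \frac{1}{36}$ ($I{\left(B,b \right)} = \frac{1}{18 \left(-2\right)} = \frac{1}{18} \left(- \frac{1}{2}\right) = - \frac{1}{36}$)
$\left(-8\right) 6 I{\left(-1,\left(-1\right) \left(-18\right) \right)} = \left(-8\right) 6 \left(- \frac{1}{36}\right) = \left(-48\right) \left(- \frac{1}{36}\right) = \frac{4}{3}$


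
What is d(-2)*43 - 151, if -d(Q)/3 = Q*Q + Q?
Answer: -409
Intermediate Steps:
d(Q) = -3*Q - 3*Q² (d(Q) = -3*(Q*Q + Q) = -3*(Q² + Q) = -3*(Q + Q²) = -3*Q - 3*Q²)
d(-2)*43 - 151 = -3*(-2)*(1 - 2)*43 - 151 = -3*(-2)*(-1)*43 - 151 = -6*43 - 151 = -258 - 151 = -409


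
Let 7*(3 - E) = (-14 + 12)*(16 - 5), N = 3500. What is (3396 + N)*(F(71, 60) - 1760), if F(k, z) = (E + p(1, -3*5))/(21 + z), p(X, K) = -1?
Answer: -764600896/63 ≈ -1.2137e+7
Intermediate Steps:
E = 43/7 (E = 3 - (-14 + 12)*(16 - 5)/7 = 3 - (-2)*11/7 = 3 - ⅐*(-22) = 3 + 22/7 = 43/7 ≈ 6.1429)
F(k, z) = 36/(7*(21 + z)) (F(k, z) = (43/7 - 1)/(21 + z) = 36/(7*(21 + z)))
(3396 + N)*(F(71, 60) - 1760) = (3396 + 3500)*(36/(7*(21 + 60)) - 1760) = 6896*((36/7)/81 - 1760) = 6896*((36/7)*(1/81) - 1760) = 6896*(4/63 - 1760) = 6896*(-110876/63) = -764600896/63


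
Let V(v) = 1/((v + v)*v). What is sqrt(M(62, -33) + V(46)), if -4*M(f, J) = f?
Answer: I*sqrt(131190)/92 ≈ 3.937*I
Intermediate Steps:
M(f, J) = -f/4
V(v) = 1/(2*v**2) (V(v) = 1/(((2*v))*v) = (1/(2*v))/v = 1/(2*v**2))
sqrt(M(62, -33) + V(46)) = sqrt(-1/4*62 + (1/2)/46**2) = sqrt(-31/2 + (1/2)*(1/2116)) = sqrt(-31/2 + 1/4232) = sqrt(-65595/4232) = I*sqrt(131190)/92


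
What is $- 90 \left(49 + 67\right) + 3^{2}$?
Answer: $-10431$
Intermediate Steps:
$- 90 \left(49 + 67\right) + 3^{2} = \left(-90\right) 116 + 9 = -10440 + 9 = -10431$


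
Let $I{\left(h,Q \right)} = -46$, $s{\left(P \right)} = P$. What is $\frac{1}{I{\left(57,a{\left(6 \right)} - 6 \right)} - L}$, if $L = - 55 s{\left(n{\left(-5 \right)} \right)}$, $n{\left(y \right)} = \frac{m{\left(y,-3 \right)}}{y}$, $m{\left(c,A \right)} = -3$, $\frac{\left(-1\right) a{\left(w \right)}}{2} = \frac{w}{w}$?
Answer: $- \frac{1}{13} \approx -0.076923$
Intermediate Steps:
$a{\left(w \right)} = -2$ ($a{\left(w \right)} = - 2 \frac{w}{w} = \left(-2\right) 1 = -2$)
$n{\left(y \right)} = - \frac{3}{y}$
$L = -33$ ($L = - 55 \left(- \frac{3}{-5}\right) = - 55 \left(\left(-3\right) \left(- \frac{1}{5}\right)\right) = \left(-55\right) \frac{3}{5} = -33$)
$\frac{1}{I{\left(57,a{\left(6 \right)} - 6 \right)} - L} = \frac{1}{-46 - -33} = \frac{1}{-46 + 33} = \frac{1}{-13} = - \frac{1}{13}$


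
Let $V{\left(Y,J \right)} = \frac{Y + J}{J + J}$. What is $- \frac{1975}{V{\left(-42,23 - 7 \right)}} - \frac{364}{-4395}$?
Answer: $\frac{138886732}{57135} \approx 2430.9$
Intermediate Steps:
$V{\left(Y,J \right)} = \frac{J + Y}{2 J}$
$- \frac{1975}{V{\left(-42,23 - 7 \right)}} - \frac{364}{-4395} = - \frac{1975}{\frac{1}{2} \frac{1}{23 - 7} \left(\left(23 - 7\right) - 42\right)} - \frac{364}{-4395} = - \frac{1975}{\frac{1}{2} \frac{1}{23 - 7} \left(\left(23 - 7\right) - 42\right)} - - \frac{364}{4395} = - \frac{1975}{\frac{1}{2} \cdot \frac{1}{16} \left(16 - 42\right)} + \frac{364}{4395} = - \frac{1975}{\frac{1}{2} \cdot \frac{1}{16} \left(-26\right)} + \frac{364}{4395} = - \frac{1975}{- \frac{13}{16}} + \frac{364}{4395} = \left(-1975\right) \left(- \frac{16}{13}\right) + \frac{364}{4395} = \frac{31600}{13} + \frac{364}{4395} = \frac{138886732}{57135}$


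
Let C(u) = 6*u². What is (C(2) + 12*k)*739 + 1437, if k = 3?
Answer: 45777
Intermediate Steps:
(C(2) + 12*k)*739 + 1437 = (6*2² + 12*3)*739 + 1437 = (6*4 + 36)*739 + 1437 = (24 + 36)*739 + 1437 = 60*739 + 1437 = 44340 + 1437 = 45777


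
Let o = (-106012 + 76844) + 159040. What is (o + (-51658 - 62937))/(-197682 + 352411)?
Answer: 15277/154729 ≈ 0.098734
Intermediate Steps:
o = 129872 (o = -29168 + 159040 = 129872)
(o + (-51658 - 62937))/(-197682 + 352411) = (129872 + (-51658 - 62937))/(-197682 + 352411) = (129872 - 114595)/154729 = 15277*(1/154729) = 15277/154729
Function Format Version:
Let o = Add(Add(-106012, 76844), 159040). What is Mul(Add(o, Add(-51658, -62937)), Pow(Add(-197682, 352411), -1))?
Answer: Rational(15277, 154729) ≈ 0.098734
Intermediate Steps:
o = 129872 (o = Add(-29168, 159040) = 129872)
Mul(Add(o, Add(-51658, -62937)), Pow(Add(-197682, 352411), -1)) = Mul(Add(129872, Add(-51658, -62937)), Pow(Add(-197682, 352411), -1)) = Mul(Add(129872, -114595), Pow(154729, -1)) = Mul(15277, Rational(1, 154729)) = Rational(15277, 154729)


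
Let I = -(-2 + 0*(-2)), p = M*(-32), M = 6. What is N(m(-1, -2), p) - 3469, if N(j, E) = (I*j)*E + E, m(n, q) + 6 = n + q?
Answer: -205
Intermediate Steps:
m(n, q) = -6 + n + q (m(n, q) = -6 + (n + q) = -6 + n + q)
p = -192 (p = 6*(-32) = -192)
I = 2 (I = -(-2 + 0) = -1*(-2) = 2)
N(j, E) = E + 2*E*j (N(j, E) = (2*j)*E + E = 2*E*j + E = E + 2*E*j)
N(m(-1, -2), p) - 3469 = -192*(1 + 2*(-6 - 1 - 2)) - 3469 = -192*(1 + 2*(-9)) - 3469 = -192*(1 - 18) - 3469 = -192*(-17) - 3469 = 3264 - 3469 = -205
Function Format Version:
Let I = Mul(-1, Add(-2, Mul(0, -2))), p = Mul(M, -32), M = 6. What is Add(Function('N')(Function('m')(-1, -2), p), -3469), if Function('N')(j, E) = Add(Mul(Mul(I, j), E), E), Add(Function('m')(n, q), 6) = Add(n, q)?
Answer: -205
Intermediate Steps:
Function('m')(n, q) = Add(-6, n, q) (Function('m')(n, q) = Add(-6, Add(n, q)) = Add(-6, n, q))
p = -192 (p = Mul(6, -32) = -192)
I = 2 (I = Mul(-1, Add(-2, 0)) = Mul(-1, -2) = 2)
Function('N')(j, E) = Add(E, Mul(2, E, j)) (Function('N')(j, E) = Add(Mul(Mul(2, j), E), E) = Add(Mul(2, E, j), E) = Add(E, Mul(2, E, j)))
Add(Function('N')(Function('m')(-1, -2), p), -3469) = Add(Mul(-192, Add(1, Mul(2, Add(-6, -1, -2)))), -3469) = Add(Mul(-192, Add(1, Mul(2, -9))), -3469) = Add(Mul(-192, Add(1, -18)), -3469) = Add(Mul(-192, -17), -3469) = Add(3264, -3469) = -205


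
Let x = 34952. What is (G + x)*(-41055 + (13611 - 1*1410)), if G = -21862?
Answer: -377698860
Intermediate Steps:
(G + x)*(-41055 + (13611 - 1*1410)) = (-21862 + 34952)*(-41055 + (13611 - 1*1410)) = 13090*(-41055 + (13611 - 1410)) = 13090*(-41055 + 12201) = 13090*(-28854) = -377698860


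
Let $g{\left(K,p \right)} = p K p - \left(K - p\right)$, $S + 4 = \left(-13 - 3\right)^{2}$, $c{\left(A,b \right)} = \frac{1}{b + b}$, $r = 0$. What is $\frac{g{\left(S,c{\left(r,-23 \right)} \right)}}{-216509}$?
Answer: $\frac{266513}{229066522} \approx 0.0011635$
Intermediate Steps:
$c{\left(A,b \right)} = \frac{1}{2 b}$
$S = 252$ ($S = -4 + \left(-13 - 3\right)^{2} = -4 + \left(-16\right)^{2} = -4 + 256 = 252$)
$g{\left(K,p \right)} = p - K + K p^{2}$ ($g{\left(K,p \right)} = K p p - \left(K - p\right) = K p^{2} - \left(K - p\right) = p - K + K p^{2}$)
$\frac{g{\left(S,c{\left(r,-23 \right)} \right)}}{-216509} = \frac{\frac{1}{2 \left(-23\right)} - 252 + 252 \left(\frac{1}{2 \left(-23\right)}\right)^{2}}{-216509} = \left(\frac{1}{2} \left(- \frac{1}{23}\right) - 252 + 252 \left(\frac{1}{2} \left(- \frac{1}{23}\right)\right)^{2}\right) \left(- \frac{1}{216509}\right) = \left(- \frac{1}{46} - 252 + 252 \left(- \frac{1}{46}\right)^{2}\right) \left(- \frac{1}{216509}\right) = \left(- \frac{1}{46} - 252 + 252 \cdot \frac{1}{2116}\right) \left(- \frac{1}{216509}\right) = \left(- \frac{1}{46} - 252 + \frac{63}{529}\right) \left(- \frac{1}{216509}\right) = \left(- \frac{266513}{1058}\right) \left(- \frac{1}{216509}\right) = \frac{266513}{229066522}$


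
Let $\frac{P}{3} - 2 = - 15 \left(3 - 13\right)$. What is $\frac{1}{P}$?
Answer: $\frac{1}{456} \approx 0.002193$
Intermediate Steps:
$P = 456$ ($P = 6 + 3 \left(- 15 \left(3 - 13\right)\right) = 6 + 3 \left(\left(-15\right) \left(-10\right)\right) = 6 + 3 \cdot 150 = 6 + 450 = 456$)
$\frac{1}{P} = \frac{1}{456}$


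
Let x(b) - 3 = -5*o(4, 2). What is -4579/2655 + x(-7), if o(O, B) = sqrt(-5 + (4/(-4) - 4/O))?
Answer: 3386/2655 - 5*I*sqrt(7) ≈ 1.2753 - 13.229*I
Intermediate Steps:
o(O, B) = sqrt(-6 - 4/O) (o(O, B) = sqrt(-5 + (4*(-1/4) - 4/O)) = sqrt(-5 + (-1 - 4/O)) = sqrt(-6 - 4/O))
x(b) = 3 - 5*I*sqrt(7) (x(b) = 3 - 5*sqrt(-6 - 4/4) = 3 - 5*sqrt(-6 - 4*1/4) = 3 - 5*sqrt(-6 - 1) = 3 - 5*I*sqrt(7))
-4579/2655 + x(-7) = -4579/2655 + (3 - 5*I*sqrt(7)) = 3386/2655 - 5*I*sqrt(7)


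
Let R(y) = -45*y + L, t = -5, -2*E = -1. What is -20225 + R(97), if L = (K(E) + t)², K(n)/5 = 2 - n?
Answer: -98335/4 ≈ -24584.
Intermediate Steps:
E = ½ (E = -½*(-1) = ½ ≈ 0.50000)
K(n) = 10 - 5*n (K(n) = 5*(2 - n) = 10 - 5*n)
L = 25/4 (L = ((10 - 5*½) - 5)² = ((10 - 5/2) - 5)² = (15/2 - 5)² = (5/2)² = 25/4 ≈ 6.2500)
R(y) = 25/4 - 45*y (R(y) = -45*y + 25/4 = 25/4 - 45*y)
-20225 + R(97) = -20225 + (25/4 - 45*97) = -20225 + (25/4 - 4365) = -20225 - 17435/4 = -98335/4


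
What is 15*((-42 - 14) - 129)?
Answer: -2775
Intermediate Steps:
15*((-42 - 14) - 129) = 15*(-56 - 129) = 15*(-185) = -2775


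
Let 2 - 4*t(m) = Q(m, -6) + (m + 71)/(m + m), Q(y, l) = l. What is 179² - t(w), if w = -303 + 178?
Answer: 16019527/500 ≈ 32039.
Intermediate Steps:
w = -125
t(m) = 2 - (71 + m)/(8*m) (t(m) = ½ - (-6 + (m + 71)/(m + m))/4 = ½ - (-6 + (71 + m)/((2*m)))/4 = ½ - (-6 + (71 + m)*(1/(2*m)))/4 = ½ - (-6 + (71 + m)/(2*m))/4 = ½ + (3/2 - (71 + m)/(8*m)) = 2 - (71 + m)/(8*m))
179² - t(w) = 179² - (-71 + 15*(-125))/(8*(-125)) = 32041 - (-1)*(-71 - 1875)/(8*125) = 32041 - (-1)*(-1946)/(8*125) = 32041 - 1*973/500 = 32041 - 973/500 = 16019527/500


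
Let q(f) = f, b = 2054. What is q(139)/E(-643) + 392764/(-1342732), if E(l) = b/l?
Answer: -30204023805/689492882 ≈ -43.806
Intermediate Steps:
E(l) = 2054/l
q(139)/E(-643) + 392764/(-1342732) = 139/((2054/(-643))) + 392764/(-1342732) = 139/((2054*(-1/643))) + 392764*(-1/1342732) = 139/(-2054/643) - 98191/335683 = 139*(-643/2054) - 98191/335683 = -89377/2054 - 98191/335683 = -30204023805/689492882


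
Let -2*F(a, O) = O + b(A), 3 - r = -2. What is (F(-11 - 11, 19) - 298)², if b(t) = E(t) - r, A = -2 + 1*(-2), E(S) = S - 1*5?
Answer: 361201/4 ≈ 90300.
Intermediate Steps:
r = 5 (r = 3 - 1*(-2) = 3 + 2 = 5)
E(S) = -5 + S (E(S) = S - 5 = -5 + S)
A = -4 (A = -2 - 2 = -4)
b(t) = -10 + t (b(t) = (-5 + t) - 1*5 = (-5 + t) - 5 = -10 + t)
F(a, O) = 7 - O/2 (F(a, O) = -(O + (-10 - 4))/2 = -(O - 14)/2 = -(-14 + O)/2 = 7 - O/2)
(F(-11 - 11, 19) - 298)² = ((7 - ½*19) - 298)² = ((7 - 19/2) - 298)² = (-5/2 - 298)² = (-601/2)² = 361201/4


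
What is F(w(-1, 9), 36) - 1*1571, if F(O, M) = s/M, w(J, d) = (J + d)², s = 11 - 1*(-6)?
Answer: -56539/36 ≈ -1570.5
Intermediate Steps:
s = 17 (s = 11 + 6 = 17)
F(O, M) = 17/M
F(w(-1, 9), 36) - 1*1571 = 17/36 - 1*1571 = 17*(1/36) - 1571 = 17/36 - 1571 = -56539/36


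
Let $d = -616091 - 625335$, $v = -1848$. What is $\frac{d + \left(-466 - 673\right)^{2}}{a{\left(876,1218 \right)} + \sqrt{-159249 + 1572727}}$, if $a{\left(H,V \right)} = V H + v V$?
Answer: $- \frac{33086933460}{700804162669} - \frac{55895 \sqrt{1413478}}{1401608325338} \approx -0.04726$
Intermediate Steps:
$a{\left(H,V \right)} = - 1848 V + H V$ ($a{\left(H,V \right)} = V H - 1848 V = H V - 1848 V = - 1848 V + H V$)
$d = -1241426$
$\frac{d + \left(-466 - 673\right)^{2}}{a{\left(876,1218 \right)} + \sqrt{-159249 + 1572727}} = \frac{-1241426 + \left(-466 - 673\right)^{2}}{1218 \left(-1848 + 876\right) + \sqrt{-159249 + 1572727}} = \frac{-1241426 + \left(-1139\right)^{2}}{1218 \left(-972\right) + \sqrt{1413478}} = \frac{-1241426 + 1297321}{-1183896 + \sqrt{1413478}} = \frac{55895}{-1183896 + \sqrt{1413478}}$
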